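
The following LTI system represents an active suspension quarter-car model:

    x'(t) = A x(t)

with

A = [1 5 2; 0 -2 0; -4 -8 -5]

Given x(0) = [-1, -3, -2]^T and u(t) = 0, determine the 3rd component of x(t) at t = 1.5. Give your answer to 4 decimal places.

det(sI - A) = s^3 - (tr A)s^2 + (M11 + M22 + M33)s - det A, where Mii is the 2×2 principal minor of A obtained by deleting row i and column i.
tr A = 1 + (-2) + (-5) = -6; M11 = (-2)·(-5) - 0·(-8) = 10 - 0 = 10; M22 = 1·(-5) - 2·(-4) = -5 - (-8) = 3; M33 = 1·(-2) - 5·0 = -2 - 0 = -2; sum of minors = 11.
det A = 1·((-2)·(-5) - 0·(-8)) - 5·(0·(-5) - 0·(-4)) + 2·(0·(-8) - (-2)·(-4)) = 1·10 - 5·0 + 2·(-8) = -6.
So p(s) = det(sI - A) = s^3 + 6s^2 + 11s + 6.
Rational-root test: any integer root divides 6. Testing small divisors, s = -1 works: p(-1) = -1 + 6 + (-11) + 6 = 0, so (s + 1) is a factor.
Dividing, p(s) = (s + 1)(s^2 + 5s + 6).
Factor s^2 + 5s + 6: two numbers with sum -5 and product 6 are -2 and -3, so s^2 + 5s + 6 = (s + 2)(s + 3).
Hence p(s) = (s + 1) (s + 2) (s + 3), with roots -3, -2, -1.
The eigenvalues -3, -2, -1 are distinct and real, so A is diagonalisable and x(t) = e^{At} x(0) = V diag(e^{λ_i t}) V^{-1} x(0), where the columns of V are the eigenvectors.
λ = -3: A - (-3)I = [[4, 5, 2], [0, 1, 0], [-4, -8, -2]]. v must be orthogonal to every row; (row 1) × (row 2) = [-2, 0, 4], so take v_1 = [1, 0, -2]^T.
λ = -2: A - (-2)I = [[3, 5, 2], [0, 0, 0], [-4, -8, -3]]. v must be orthogonal to every row; (row 1) × (row 3) = [1, 1, -4], so take v_2 = [1, 1, -4]^T.
λ = -1: A - (-1)I = [[2, 5, 2], [0, -1, 0], [-4, -8, -4]]. v must be orthogonal to every row; (row 1) × (row 2) = [2, 0, -2], so take v_3 = [1, 0, -1]^T.
V = [v_1 v_2 v_3] = [[1, 1, 1], [0, 1, 0], [-2, -4, -1]] has det V = 1, so V^{-1} = adj(V)/det V = [[-1, -3, -1], [0, 1, 0], [2, 2, 1]].
Modal coordinates z(0) = V^{-1} x(0): (-1)·(-1) + (-3)·(-3) + (-1)·(-2) = 12; 0·(-1) + 1·(-3) + 0·(-2) = -3; 2·(-1) + 2·(-3) + 1·(-2) = -10; so z(0) = [12, -3, -10]^T.
x_3(t) = Σ_i (v_i)_3 · z_i(0) · e^{λ_i t} (row 3 of V times the modal terms).
x_3(1.5) = (-2)·12·e^{-3·1.5} + (-4)·(-3)·e^{-2·1.5} + (-1)·(-10)·e^{-1·1.5} = (-24)·0.011109 + 12·0.049787 + 10·0.223130 = 2.5621.

2.5621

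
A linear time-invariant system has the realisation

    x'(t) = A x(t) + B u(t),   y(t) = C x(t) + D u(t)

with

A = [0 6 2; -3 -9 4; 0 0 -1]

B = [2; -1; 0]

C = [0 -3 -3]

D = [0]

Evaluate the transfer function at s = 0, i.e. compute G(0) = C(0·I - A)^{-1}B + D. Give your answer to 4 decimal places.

1.0000

G(0) = C(-A)^{-1}B + D = -C A^{-1} B + D.
det A = -18, so A^{-1} = (1/-18)·adj(A) = [[-1/2, -1/3, -7/3], [1/6, 0, 1/3], [0, 0, -1]]
A^{-1} B = [-2/3, 1/3, 0]^T
C A^{-1} B = -1
G(0) = D - C A^{-1} B = 0 - (-1) = 1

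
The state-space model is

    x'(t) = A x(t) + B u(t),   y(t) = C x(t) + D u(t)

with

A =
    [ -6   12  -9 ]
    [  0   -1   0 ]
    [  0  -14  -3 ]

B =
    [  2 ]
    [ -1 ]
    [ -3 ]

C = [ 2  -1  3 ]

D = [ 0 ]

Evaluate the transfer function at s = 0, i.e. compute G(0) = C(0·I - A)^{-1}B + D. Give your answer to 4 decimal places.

G(0) = C(-A)^{-1}B + D = -C A^{-1} B + D.
det A = -18, so A^{-1} = (1/-18)·adj(A) = [[-1/6, -9, 1/2], [0, -1, 0], [0, 14/3, -1/3]]
A^{-1} B = [43/6, 1, -11/3]^T
C A^{-1} B = 7/3
G(0) = D - C A^{-1} B = 0 - (7/3) = -7/3 ≈ -2.3333

-2.3333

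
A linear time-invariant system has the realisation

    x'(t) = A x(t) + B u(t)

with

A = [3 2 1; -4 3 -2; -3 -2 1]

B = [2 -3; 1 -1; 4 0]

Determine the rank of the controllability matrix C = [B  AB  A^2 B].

AB = [[12, -11], [-13, 9], [-4, 11]]
A^2B = [[6, -4], [-79, 49], [-14, 26]]
Controllability matrix C = [B  AB  A^2B] = [[2, -3, 12, -11, 6, -4], [1, -1, -13, 9, -79, 49], [4, 0, -4, 11, -14, 26]]
Take the 3×3 submatrix of C formed by columns 1, 2, 3: [[2, -3, 12], [1, -1, -13], [4, 0, -4]]. Its determinant is 2·((-1)·(-4) - (-13)·0) - (-3)·(1·(-4) - (-13)·4) + 12·(1·0 - (-1)·4) = 2·4 - (-3)·48 + 12·4 = 200 ≠ 0.
So rank(C) ≥ 3; since C has 3 rows, rank(C) = 3.
rank(C) = 3 = n, so the pair (A, B) is completely controllable.

3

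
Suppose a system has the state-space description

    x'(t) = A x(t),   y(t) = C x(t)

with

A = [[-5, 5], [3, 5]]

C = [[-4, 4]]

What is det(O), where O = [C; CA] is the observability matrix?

-128

CA = [[32, 0]]
Observability matrix O = [C; CA] = [[-4, 4], [32, 0]]
det(O) = (-4)·0 - 4·32 = 0 - 128 = -128
Since det(O) ≠ 0, rank(O) = 2 and the system is completely observable.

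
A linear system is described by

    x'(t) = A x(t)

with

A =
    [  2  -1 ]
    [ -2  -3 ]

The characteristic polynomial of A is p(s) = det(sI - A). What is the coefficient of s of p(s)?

For a 2×2 matrix, det(sI - A) = s^2 - (tr A)s + det A.
tr A = -1, det A = -8.
So p(s) = s^2 + s - 8.
The coefficient of s is 1.

1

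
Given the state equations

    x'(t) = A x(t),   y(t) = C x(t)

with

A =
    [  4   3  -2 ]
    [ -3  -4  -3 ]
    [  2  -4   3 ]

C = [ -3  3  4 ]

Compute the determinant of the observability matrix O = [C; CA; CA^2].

36250

CA = [[-13, -37, 9]]
CA^2 = [[77, 73, 164]]
Observability matrix O = [C; CA; CA^2] = [[-3, 3, 4], [-13, -37, 9], [77, 73, 164]]
Expanding along the first row, det(O) = (-3)·((-37)·164 - 9·73) - 3·((-13)·164 - 9·77) + 4·((-13)·73 - (-37)·77) = (-3)·(-6725) - 3·(-2825) + 4·1900 = 36250
Since det(O) ≠ 0, rank(O) = 3 and the system is completely observable.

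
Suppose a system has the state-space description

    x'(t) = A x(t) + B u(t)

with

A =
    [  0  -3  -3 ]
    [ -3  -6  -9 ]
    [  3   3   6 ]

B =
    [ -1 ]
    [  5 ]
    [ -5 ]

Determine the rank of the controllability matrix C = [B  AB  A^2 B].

2

AB = [[0], [18], [-18]]
A^2B = [[0], [54], [-54]]
Controllability matrix C = [B  AB  A^2B] = [[-1, 0, 0], [5, 18, 54], [-5, -18, -54]]
The rows r1, r2, r3 of C are linearly dependent: r2 + r3 = 0 (check each entry), so rank(C) ≤ 2.
The 2×2 minor from rows 1, 2, columns 1, 2 is (-1)·18 - 0·5 = -18 - 0 = -18 ≠ 0, so rank(C) = 2.
rank(C) = 2 < n = 3, so the pair (A, B) is not completely controllable.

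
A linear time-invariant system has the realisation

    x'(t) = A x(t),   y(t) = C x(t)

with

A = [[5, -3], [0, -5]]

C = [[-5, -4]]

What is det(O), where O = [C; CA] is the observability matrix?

CA = [[-25, 35]]
Observability matrix O = [C; CA] = [[-5, -4], [-25, 35]]
det(O) = (-5)·35 - (-4)·(-25) = -175 - 100 = -275
Since det(O) ≠ 0, rank(O) = 2 and the system is completely observable.

-275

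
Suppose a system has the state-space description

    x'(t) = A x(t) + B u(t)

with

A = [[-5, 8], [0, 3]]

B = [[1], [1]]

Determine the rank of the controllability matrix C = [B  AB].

AB = [[3], [3]]
Controllability matrix C = [B  AB] = [[1, 3], [1, 3]]
Every column of C is a scalar multiple of column 1 = [1, 1] (multipliers 1, 3), so the columns span a one-dimensional space.
C ≠ 0, hence rank(C) = 1.
rank(C) = 1 < n = 2, so the pair (A, B) is not completely controllable.

1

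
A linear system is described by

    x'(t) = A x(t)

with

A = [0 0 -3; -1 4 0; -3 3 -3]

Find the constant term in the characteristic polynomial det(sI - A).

27

Expand det(sI - A) for the 3×3 matrix.
p(s) = s^3 - s^2 - 21s + 27.
(Check: constant term = det(-A) = (-1)^3 det A = 27; coefficient of s^2 = -tr A = -1.)
The constant term is 27.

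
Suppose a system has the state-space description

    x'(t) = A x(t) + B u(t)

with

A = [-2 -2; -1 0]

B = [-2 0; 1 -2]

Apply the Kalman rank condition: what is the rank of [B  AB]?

AB = [[2, 4], [2, 0]]
Controllability matrix C = [B  AB] = [[-2, 0, 2, 4], [1, -2, 2, 0]]
Take the 2×2 submatrix of C formed by columns 1, 2: [[-2, 0], [1, -2]]. Its determinant is (-2)·(-2) - 0·1 = 4 - 0 = 4 ≠ 0.
So rank(C) ≥ 2; since C has 2 rows, rank(C) = 2.
rank(C) = 2 = n, so the pair (A, B) is completely controllable.

2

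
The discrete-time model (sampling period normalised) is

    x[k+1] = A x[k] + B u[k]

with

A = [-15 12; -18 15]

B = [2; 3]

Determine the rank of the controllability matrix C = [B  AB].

1

AB = [[6], [9]]
Controllability matrix C = [B  AB] = [[2, 6], [3, 9]]
Every column of C is a scalar multiple of column 1 = [2, 3] (multipliers 1, 3), so the columns span a one-dimensional space.
C ≠ 0, hence rank(C) = 1.
rank(C) = 1 < n = 2, so the pair (A, B) is not completely controllable.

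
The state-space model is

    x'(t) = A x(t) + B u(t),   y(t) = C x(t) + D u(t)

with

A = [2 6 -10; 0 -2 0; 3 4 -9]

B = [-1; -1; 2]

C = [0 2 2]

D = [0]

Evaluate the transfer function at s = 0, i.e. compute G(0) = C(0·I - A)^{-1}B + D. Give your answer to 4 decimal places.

G(0) = C(-A)^{-1}B + D = -C A^{-1} B + D.
det A = -24, so A^{-1} = (1/-24)·adj(A) = [[-3/4, -7/12, 5/6], [0, -1/2, 0], [-1/4, -5/12, 1/6]]
A^{-1} B = [3, 1/2, 1]^T
C A^{-1} B = 3
G(0) = D - C A^{-1} B = 0 - (3) = -3

-3.0000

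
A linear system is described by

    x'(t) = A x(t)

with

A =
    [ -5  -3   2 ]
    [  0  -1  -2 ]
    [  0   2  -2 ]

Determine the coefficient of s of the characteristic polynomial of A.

21

Expand det(sI - A) for the 3×3 matrix.
p(s) = s^3 + 8s^2 + 21s + 30.
(Check: constant term = det(-A) = (-1)^3 det A = 30; coefficient of s^2 = -tr A = 8.)
The coefficient of s is 21.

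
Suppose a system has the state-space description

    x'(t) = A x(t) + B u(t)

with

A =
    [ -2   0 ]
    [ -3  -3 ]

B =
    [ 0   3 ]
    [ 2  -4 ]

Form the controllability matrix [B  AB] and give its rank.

2

AB = [[0, -6], [-6, 3]]
Controllability matrix C = [B  AB] = [[0, 3, 0, -6], [2, -4, -6, 3]]
Take the 2×2 submatrix of C formed by columns 1, 2: [[0, 3], [2, -4]]. Its determinant is 0·(-4) - 3·2 = 0 - 6 = -6 ≠ 0.
So rank(C) ≥ 2; since C has 2 rows, rank(C) = 2.
rank(C) = 2 = n, so the pair (A, B) is completely controllable.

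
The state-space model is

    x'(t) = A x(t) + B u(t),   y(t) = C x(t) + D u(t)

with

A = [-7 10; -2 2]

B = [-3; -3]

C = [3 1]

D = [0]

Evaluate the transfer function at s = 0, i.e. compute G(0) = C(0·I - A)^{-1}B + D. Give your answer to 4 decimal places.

-14.5000

G(0) = C(-A)^{-1}B + D = -C A^{-1} B + D.
det A = 6, so A^{-1} = (1/6)·adj(A) = [[1/3, -5/3], [1/3, -7/6]]
A^{-1} B = [4, 5/2]^T
C A^{-1} B = 29/2
G(0) = D - C A^{-1} B = 0 - (29/2) = -29/2 ≈ -14.5000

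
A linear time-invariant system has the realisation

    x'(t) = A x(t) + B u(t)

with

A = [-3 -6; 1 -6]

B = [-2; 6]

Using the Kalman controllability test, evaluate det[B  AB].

AB = [[-30], [-38]]
Controllability matrix C = [B  AB] = [[-2, -30], [6, -38]]
det(C) = (-2)·(-38) - (-30)·6 = 76 - (-180) = 256
Since det(C) ≠ 0, rank(C) = 2 and the system is completely controllable.

256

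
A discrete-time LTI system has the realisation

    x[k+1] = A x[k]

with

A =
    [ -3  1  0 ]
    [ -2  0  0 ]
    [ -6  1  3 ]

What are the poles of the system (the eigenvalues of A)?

det(zI - A) = z^3 - (tr A)z^2 + (M11 + M22 + M33)z - det A, where Mii is the 2×2 principal minor of A obtained by deleting row i and column i.
tr A = (-3) + 0 + 3 = 0; M11 = 0·3 - 0·1 = 0 - 0 = 0; M22 = (-3)·3 - 0·(-6) = -9 - 0 = -9; M33 = (-3)·0 - 1·(-2) = 0 - (-2) = 2; sum of minors = -7.
det A = (-3)·(0·3 - 0·1) - 1·((-2)·3 - 0·(-6)) + 0·((-2)·1 - 0·(-6)) = (-3)·0 - 1·(-6) + 0·(-2) = 6.
So p(z) = det(zI - A) = z^3 - 7z - 6.
Rational-root test: any integer root divides -6. Testing small divisors, z = -1 works: p(-1) = -1 + 0 + 7 + (-6) = 0, so (z + 1) is a factor.
Dividing, p(z) = (z + 1)(z^2 - z - 6).
Factor z^2 - z - 6: two numbers with sum 1 and product -6 are 3 and -2, so z^2 - z - 6 = (z - 3)(z + 2).
Hence p(z) = (z - 3) (z + 1) (z + 2), with roots -2, -1, 3.

-2, -1, 3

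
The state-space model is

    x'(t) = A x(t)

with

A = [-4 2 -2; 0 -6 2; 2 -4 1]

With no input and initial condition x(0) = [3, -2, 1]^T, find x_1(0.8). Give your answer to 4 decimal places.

-0.7897

det(sI - A) = s^3 - (tr A)s^2 + (M11 + M22 + M33)s - det A, where Mii is the 2×2 principal minor of A obtained by deleting row i and column i.
tr A = (-4) + (-6) + 1 = -9; M11 = (-6)·1 - 2·(-4) = -6 - (-8) = 2; M22 = (-4)·1 - (-2)·2 = -4 - (-4) = 0; M33 = (-4)·(-6) - 2·0 = 24 - 0 = 24; sum of minors = 26.
det A = (-4)·((-6)·1 - 2·(-4)) - 2·(0·1 - 2·2) + (-2)·(0·(-4) - (-6)·2) = (-4)·2 - 2·(-4) + (-2)·12 = -24.
So p(s) = det(sI - A) = s^3 + 9s^2 + 26s + 24.
Rational-root test: any integer root divides 24. Testing small divisors, s = -2 works: p(-2) = -8 + 36 + (-52) + 24 = 0, so (s + 2) is a factor.
Dividing, p(s) = (s + 2)(s^2 + 7s + 12).
Factor s^2 + 7s + 12: two numbers with sum -7 and product 12 are -3 and -4, so s^2 + 7s + 12 = (s + 3)(s + 4).
Hence p(s) = (s + 2) (s + 3) (s + 4), with roots -4, -3, -2.
The eigenvalues -4, -3, -2 are distinct and real, so A is diagonalisable and x(t) = e^{At} x(0) = V diag(e^{λ_i t}) V^{-1} x(0), where the columns of V are the eigenvectors.
λ = -4: A - (-4)I = [[0, 2, -2], [0, -2, 2], [2, -4, 5]]. v must be orthogonal to every row; (row 1) × (row 3) = [2, -4, -4], so take v_1 = [1, -2, -2]^T.
λ = -3: A - (-3)I = [[-1, 2, -2], [0, -3, 2], [2, -4, 4]]. v must be orthogonal to every row; (row 1) × (row 2) = [-2, 2, 3], so take v_2 = [-2, 2, 3]^T.
λ = -2: A - (-2)I = [[-2, 2, -2], [0, -4, 2], [2, -4, 3]]. v must be orthogonal to every row; (row 1) × (row 2) = [-4, 4, 8], so take v_3 = [-1, 1, 2]^T.
V = [v_1 v_2 v_3] = [[1, -2, -1], [-2, 2, 1], [-2, 3, 2]] has det V = -1, so V^{-1} = adj(V)/det V = [[-1, -1, 0], [-2, 0, -1], [2, -1, 2]].
Modal coordinates z(0) = V^{-1} x(0): (-1)·3 + (-1)·(-2) + 0·1 = -1; (-2)·3 + 0·(-2) + (-1)·1 = -7; 2·3 + (-1)·(-2) + 2·1 = 10; so z(0) = [-1, -7, 10]^T.
x_1(t) = Σ_i (v_i)_1 · z_i(0) · e^{λ_i t} (row 1 of V times the modal terms).
x_1(0.8) = 1·(-1)·e^{-4·0.8} + (-2)·(-7)·e^{-3·0.8} + (-1)·10·e^{-2·0.8} = (-1)·0.040762 + 14·0.090718 + (-10)·0.201897 = -0.7897.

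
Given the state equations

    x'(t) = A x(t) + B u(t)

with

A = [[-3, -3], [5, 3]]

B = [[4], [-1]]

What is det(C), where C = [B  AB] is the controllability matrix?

59

AB = [[-9], [17]]
Controllability matrix C = [B  AB] = [[4, -9], [-1, 17]]
det(C) = 4·17 - (-9)·(-1) = 68 - 9 = 59
Since det(C) ≠ 0, rank(C) = 2 and the system is completely controllable.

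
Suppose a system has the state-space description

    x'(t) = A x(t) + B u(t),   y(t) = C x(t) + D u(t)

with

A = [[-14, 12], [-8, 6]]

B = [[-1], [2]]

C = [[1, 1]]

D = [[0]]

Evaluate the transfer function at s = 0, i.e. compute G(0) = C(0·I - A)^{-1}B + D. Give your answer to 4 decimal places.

G(0) = C(-A)^{-1}B + D = -C A^{-1} B + D.
det A = 12, so A^{-1} = (1/12)·adj(A) = [[1/2, -1], [2/3, -7/6]]
A^{-1} B = [-5/2, -3]^T
C A^{-1} B = -11/2
G(0) = D - C A^{-1} B = 0 - (-11/2) = 11/2 ≈ 5.5000

5.5000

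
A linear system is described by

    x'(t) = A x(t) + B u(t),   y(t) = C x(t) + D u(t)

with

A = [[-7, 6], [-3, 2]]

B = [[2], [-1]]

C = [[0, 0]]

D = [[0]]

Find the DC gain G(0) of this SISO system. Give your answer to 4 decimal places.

0.0000

G(0) = C(-A)^{-1}B + D = -C A^{-1} B + D.
det A = 4, so A^{-1} = (1/4)·adj(A) = [[1/2, -3/2], [3/4, -7/4]]
A^{-1} B = [5/2, 13/4]^T
C A^{-1} B = 0
G(0) = D - C A^{-1} B = 0 - (0) = 0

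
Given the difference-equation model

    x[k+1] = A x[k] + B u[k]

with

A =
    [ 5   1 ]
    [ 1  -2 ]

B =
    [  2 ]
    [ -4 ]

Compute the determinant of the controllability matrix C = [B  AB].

44

AB = [[6], [10]]
Controllability matrix C = [B  AB] = [[2, 6], [-4, 10]]
det(C) = 2·10 - 6·(-4) = 20 - (-24) = 44
Since det(C) ≠ 0, rank(C) = 2 and the system is completely controllable.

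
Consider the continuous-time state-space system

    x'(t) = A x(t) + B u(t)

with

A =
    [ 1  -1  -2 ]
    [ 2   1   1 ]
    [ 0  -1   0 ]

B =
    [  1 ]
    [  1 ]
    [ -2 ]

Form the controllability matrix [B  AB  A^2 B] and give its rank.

AB = [[4], [1], [-1]]
A^2B = [[5], [8], [-1]]
Controllability matrix C = [B  AB  A^2B] = [[1, 4, 5], [1, 1, 8], [-2, -1, -1]]
det(C) = 1·(1·(-1) - 8·(-1)) - 4·(1·(-1) - 8·(-2)) + 5·(1·(-1) - 1·(-2)) = 1·7 - 4·15 + 5·1 = -48 ≠ 0, so rank(C) = 3.
rank(C) = 3 = n, so the pair (A, B) is completely controllable.

3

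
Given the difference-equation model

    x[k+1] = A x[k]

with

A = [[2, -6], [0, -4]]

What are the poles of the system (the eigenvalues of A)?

-4, 2

det(zI - A) = z^2 - (tr A)z + det A, with tr A = 2 + (-4) = -2 and det A = 2·(-4) - (-6)·0 = -8 - 0 = -8.
So p(z) = det(zI - A) = z^2 + 2z - 8.
Factor z^2 + 2z - 8: two numbers with sum -2 and product -8 are 2 and -4, so z^2 + 2z - 8 = (z - 2)(z + 4).
Hence p(z) = (z - 2) (z + 4), with roots -4, 2.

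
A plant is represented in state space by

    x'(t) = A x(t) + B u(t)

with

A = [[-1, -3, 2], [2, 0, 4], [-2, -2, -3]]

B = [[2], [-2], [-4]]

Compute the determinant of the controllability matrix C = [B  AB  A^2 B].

-4800

AB = [[-4], [-12], [12]]
A^2B = [[64], [40], [-4]]
Controllability matrix C = [B  AB  A^2B] = [[2, -4, 64], [-2, -12, 40], [-4, 12, -4]]
Expanding along the first row, det(C) = 2·((-12)·(-4) - 40·12) - (-4)·((-2)·(-4) - 40·(-4)) + 64·((-2)·12 - (-12)·(-4)) = 2·(-432) - (-4)·168 + 64·(-72) = -4800
Since det(C) ≠ 0, rank(C) = 3 and the system is completely controllable.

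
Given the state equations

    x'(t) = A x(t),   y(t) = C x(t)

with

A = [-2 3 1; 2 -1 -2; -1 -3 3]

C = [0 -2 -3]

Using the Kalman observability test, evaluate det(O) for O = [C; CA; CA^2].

1326

CA = [[-1, 11, -5]]
CA^2 = [[29, 1, -38]]
Observability matrix O = [C; CA; CA^2] = [[0, -2, -3], [-1, 11, -5], [29, 1, -38]]
Expanding along the first row, det(O) = 0·(11·(-38) - (-5)·1) - (-2)·((-1)·(-38) - (-5)·29) + (-3)·((-1)·1 - 11·29) = 0·(-413) - (-2)·183 + (-3)·(-320) = 1326
Since det(O) ≠ 0, rank(O) = 3 and the system is completely observable.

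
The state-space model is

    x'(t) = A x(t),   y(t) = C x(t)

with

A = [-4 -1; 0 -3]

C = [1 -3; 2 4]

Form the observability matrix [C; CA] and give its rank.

CA = [[-4, 8], [-8, -14]]
Observability matrix O = [C; CA] = [[1, -3], [2, 4], [-4, 8], [-8, -14]]
Take the 2×2 submatrix of O formed by rows 1, 2: [[1, -3], [2, 4]]. Its determinant is 1·4 - (-3)·2 = 4 - (-6) = 10 ≠ 0.
So rank(O) ≥ 2; since O has 2 columns, rank(O) = 2.
rank(O) = 2 = n, so the pair (A, C) is completely observable.

2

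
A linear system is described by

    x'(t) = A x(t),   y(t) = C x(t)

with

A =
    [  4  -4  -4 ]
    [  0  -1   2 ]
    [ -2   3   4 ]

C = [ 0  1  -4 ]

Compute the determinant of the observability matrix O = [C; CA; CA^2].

-1096

CA = [[8, -13, -14]]
CA^2 = [[60, -61, -114]]
Observability matrix O = [C; CA; CA^2] = [[0, 1, -4], [8, -13, -14], [60, -61, -114]]
Expanding along the first row, det(O) = 0·((-13)·(-114) - (-14)·(-61)) - 1·(8·(-114) - (-14)·60) + (-4)·(8·(-61) - (-13)·60) = 0·628 - 1·(-72) + (-4)·292 = -1096
Since det(O) ≠ 0, rank(O) = 3 and the system is completely observable.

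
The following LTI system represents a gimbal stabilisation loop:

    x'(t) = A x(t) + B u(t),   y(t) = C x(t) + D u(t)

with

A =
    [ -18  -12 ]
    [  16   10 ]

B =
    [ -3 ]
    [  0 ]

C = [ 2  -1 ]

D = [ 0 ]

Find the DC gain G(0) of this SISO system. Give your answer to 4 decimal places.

9.0000

G(0) = C(-A)^{-1}B + D = -C A^{-1} B + D.
det A = 12, so A^{-1} = (1/12)·adj(A) = [[5/6, 1], [-4/3, -3/2]]
A^{-1} B = [-5/2, 4]^T
C A^{-1} B = -9
G(0) = D - C A^{-1} B = 0 - (-9) = 9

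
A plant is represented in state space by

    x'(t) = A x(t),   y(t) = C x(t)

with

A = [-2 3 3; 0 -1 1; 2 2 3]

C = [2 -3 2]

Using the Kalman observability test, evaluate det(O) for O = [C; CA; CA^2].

-4

CA = [[0, 13, 9]]
CA^2 = [[18, 5, 40]]
Observability matrix O = [C; CA; CA^2] = [[2, -3, 2], [0, 13, 9], [18, 5, 40]]
Expanding along the first row, det(O) = 2·(13·40 - 9·5) - (-3)·(0·40 - 9·18) + 2·(0·5 - 13·18) = 2·475 - (-3)·(-162) + 2·(-234) = -4
Since det(O) ≠ 0, rank(O) = 3 and the system is completely observable.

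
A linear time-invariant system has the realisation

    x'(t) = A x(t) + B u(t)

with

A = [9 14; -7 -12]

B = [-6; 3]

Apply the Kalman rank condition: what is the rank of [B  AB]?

1

AB = [[-12], [6]]
Controllability matrix C = [B  AB] = [[-6, -12], [3, 6]]
Every column of C is a scalar multiple of column 1 = [-6, 3] (multipliers 1, 2), so the columns span a one-dimensional space.
C ≠ 0, hence rank(C) = 1.
rank(C) = 1 < n = 2, so the pair (A, B) is not completely controllable.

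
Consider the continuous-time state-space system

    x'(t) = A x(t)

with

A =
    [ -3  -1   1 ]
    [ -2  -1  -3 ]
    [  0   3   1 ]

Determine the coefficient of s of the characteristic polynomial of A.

Expand det(sI - A) for the 3×3 matrix.
p(s) = s^3 + 3s^2 + 6s + 32.
(Check: constant term = det(-A) = (-1)^3 det A = 32; coefficient of s^2 = -tr A = 3.)
The coefficient of s is 6.

6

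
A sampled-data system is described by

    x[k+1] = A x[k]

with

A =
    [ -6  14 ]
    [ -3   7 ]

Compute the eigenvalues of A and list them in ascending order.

det(zI - A) = z^2 - (tr A)z + det A, with tr A = (-6) + 7 = 1 and det A = (-6)·7 - 14·(-3) = -42 - (-42) = 0.
So p(z) = det(zI - A) = z^2 - z.
Factor z^2 - z: two numbers with sum 1 and product 0 are 1 and 0, so z^2 - z = z(z - 1).
Hence p(z) = z (z - 1), with roots 0, 1.

0, 1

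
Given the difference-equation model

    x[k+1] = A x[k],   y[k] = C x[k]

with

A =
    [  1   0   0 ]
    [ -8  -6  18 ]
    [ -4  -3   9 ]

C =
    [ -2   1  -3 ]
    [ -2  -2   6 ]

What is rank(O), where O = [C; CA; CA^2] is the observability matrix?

2

CA = [[2, 3, -9], [-10, -6, 18]]
CA^2 = [[14, 9, -27], [-34, -18, 54]]
Observability matrix O = [C; CA; CA^2] = [[-2, 1, -3], [-2, -2, 6], [2, 3, -9], [-10, -6, 18], [14, 9, -27], [-34, -18, 54]]
The columns c1, c2, c3 of O are linearly dependent: 3·c2 + c3 = 0 (check each entry), so rank(O) ≤ 2.
The 2×2 minor from rows 1, 2, columns 1, 2 is (-2)·(-2) - 1·(-2) = 4 - (-2) = 6 ≠ 0, so rank(O) = 2.
rank(O) = 2 < n = 3, so the pair (A, C) is not completely observable.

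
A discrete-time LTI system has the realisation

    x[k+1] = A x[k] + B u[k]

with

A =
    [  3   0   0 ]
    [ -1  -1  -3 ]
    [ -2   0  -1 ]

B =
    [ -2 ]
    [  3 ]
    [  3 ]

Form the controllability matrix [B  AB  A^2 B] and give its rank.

3

AB = [[-6], [-10], [1]]
A^2B = [[-18], [13], [11]]
Controllability matrix C = [B  AB  A^2B] = [[-2, -6, -18], [3, -10, 13], [3, 1, 11]]
det(C) = (-2)·((-10)·11 - 13·1) - (-6)·(3·11 - 13·3) + (-18)·(3·1 - (-10)·3) = (-2)·(-123) - (-6)·(-6) + (-18)·33 = -384 ≠ 0, so rank(C) = 3.
rank(C) = 3 = n, so the pair (A, B) is completely controllable.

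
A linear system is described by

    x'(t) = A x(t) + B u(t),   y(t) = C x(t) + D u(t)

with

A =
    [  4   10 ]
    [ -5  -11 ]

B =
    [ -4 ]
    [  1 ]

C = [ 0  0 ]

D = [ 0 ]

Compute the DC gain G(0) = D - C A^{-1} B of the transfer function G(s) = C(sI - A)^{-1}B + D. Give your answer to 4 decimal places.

G(0) = C(-A)^{-1}B + D = -C A^{-1} B + D.
det A = 6, so A^{-1} = (1/6)·adj(A) = [[-11/6, -5/3], [5/6, 2/3]]
A^{-1} B = [17/3, -8/3]^T
C A^{-1} B = 0
G(0) = D - C A^{-1} B = 0 - (0) = 0

0.0000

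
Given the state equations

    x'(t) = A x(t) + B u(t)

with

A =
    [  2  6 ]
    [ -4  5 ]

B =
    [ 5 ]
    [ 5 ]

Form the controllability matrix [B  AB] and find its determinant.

-175

AB = [[40], [5]]
Controllability matrix C = [B  AB] = [[5, 40], [5, 5]]
det(C) = 5·5 - 40·5 = 25 - 200 = -175
Since det(C) ≠ 0, rank(C) = 2 and the system is completely controllable.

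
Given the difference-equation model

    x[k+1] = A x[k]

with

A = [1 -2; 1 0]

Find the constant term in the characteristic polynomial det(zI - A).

For a 2×2 matrix, det(zI - A) = z^2 - (tr A)z + det A.
tr A = 1, det A = 2.
So p(z) = z^2 - z + 2.
The constant term is 2.

2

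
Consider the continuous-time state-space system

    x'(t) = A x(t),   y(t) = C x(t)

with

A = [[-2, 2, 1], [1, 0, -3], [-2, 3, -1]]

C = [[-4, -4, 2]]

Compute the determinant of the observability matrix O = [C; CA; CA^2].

CA = [[0, -2, 6]]
CA^2 = [[-14, 18, 0]]
Observability matrix O = [C; CA; CA^2] = [[-4, -4, 2], [0, -2, 6], [-14, 18, 0]]
Expanding along the first row, det(O) = (-4)·((-2)·0 - 6·18) - (-4)·(0·0 - 6·(-14)) + 2·(0·18 - (-2)·(-14)) = (-4)·(-108) - (-4)·84 + 2·(-28) = 712
Since det(O) ≠ 0, rank(O) = 3 and the system is completely observable.

712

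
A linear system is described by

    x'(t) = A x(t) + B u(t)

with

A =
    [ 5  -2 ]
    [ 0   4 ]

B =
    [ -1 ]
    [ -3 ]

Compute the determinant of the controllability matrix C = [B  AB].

AB = [[1], [-12]]
Controllability matrix C = [B  AB] = [[-1, 1], [-3, -12]]
det(C) = (-1)·(-12) - 1·(-3) = 12 - (-3) = 15
Since det(C) ≠ 0, rank(C) = 2 and the system is completely controllable.

15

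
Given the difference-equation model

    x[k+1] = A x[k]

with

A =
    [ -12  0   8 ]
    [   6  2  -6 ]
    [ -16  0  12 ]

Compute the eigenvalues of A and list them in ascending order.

-4, 2, 4

det(zI - A) = z^3 - (tr A)z^2 + (M11 + M22 + M33)z - det A, where Mii is the 2×2 principal minor of A obtained by deleting row i and column i.
tr A = (-12) + 2 + 12 = 2; M11 = 2·12 - (-6)·0 = 24 - 0 = 24; M22 = (-12)·12 - 8·(-16) = -144 - (-128) = -16; M33 = (-12)·2 - 0·6 = -24 - 0 = -24; sum of minors = -16.
det A = (-12)·(2·12 - (-6)·0) - 0·(6·12 - (-6)·(-16)) + 8·(6·0 - 2·(-16)) = (-12)·24 - 0·(-24) + 8·32 = -32.
So p(z) = det(zI - A) = z^3 - 2z^2 - 16z + 32.
Rational-root test: any integer root divides 32. Testing small divisors, z = 2 works: p(2) = 8 + (-8) + (-32) + 32 = 0, so (z - 2) is a factor.
Dividing, p(z) = (z - 2)(z^2 - 16).
Factor z^2 - 16: two numbers with sum 0 and product -16 are 4 and -4, so z^2 - 16 = (z - 4)(z + 4).
Hence p(z) = (z - 4) (z - 2) (z + 4), with roots -4, 2, 4.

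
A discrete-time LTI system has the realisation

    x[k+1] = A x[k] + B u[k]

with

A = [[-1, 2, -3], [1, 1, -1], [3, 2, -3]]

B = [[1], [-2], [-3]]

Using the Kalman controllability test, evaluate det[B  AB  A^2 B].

AB = [[4], [2], [8]]
A^2B = [[-24], [-2], [-8]]
Controllability matrix C = [B  AB  A^2B] = [[1, 4, -24], [-2, 2, -2], [-3, 8, -8]]
Expanding along the first row, det(C) = 1·(2·(-8) - (-2)·8) - 4·((-2)·(-8) - (-2)·(-3)) + (-24)·((-2)·8 - 2·(-3)) = 1·0 - 4·10 + (-24)·(-10) = 200
Since det(C) ≠ 0, rank(C) = 3 and the system is completely controllable.

200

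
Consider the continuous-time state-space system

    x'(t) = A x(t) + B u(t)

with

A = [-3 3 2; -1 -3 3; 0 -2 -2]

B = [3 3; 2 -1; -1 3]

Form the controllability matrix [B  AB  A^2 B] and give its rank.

3

AB = [[-5, -6], [-12, 9], [-2, -4]]
A^2B = [[-25, 37], [35, -33], [28, -10]]
Controllability matrix C = [B  AB  A^2B] = [[3, 3, -5, -6, -25, 37], [2, -1, -12, 9, 35, -33], [-1, 3, -2, -4, 28, -10]]
Take the 3×3 submatrix of C formed by columns 1, 2, 3: [[3, 3, -5], [2, -1, -12], [-1, 3, -2]]. Its determinant is 3·((-1)·(-2) - (-12)·3) - 3·(2·(-2) - (-12)·(-1)) + (-5)·(2·3 - (-1)·(-1)) = 3·38 - 3·(-16) + (-5)·5 = 137 ≠ 0.
So rank(C) ≥ 3; since C has 3 rows, rank(C) = 3.
rank(C) = 3 = n, so the pair (A, B) is completely controllable.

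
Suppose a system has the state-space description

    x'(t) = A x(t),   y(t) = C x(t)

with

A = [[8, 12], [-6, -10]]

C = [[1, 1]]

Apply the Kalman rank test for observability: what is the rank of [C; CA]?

1

CA = [[2, 2]]
Observability matrix O = [C; CA] = [[1, 1], [2, 2]]
Every row of O is a scalar multiple of row 1 = [1, 1] (multipliers 1, 2), so the rows span a one-dimensional space.
O ≠ 0, hence rank(O) = 1.
rank(O) = 1 < n = 2, so the pair (A, C) is not completely observable.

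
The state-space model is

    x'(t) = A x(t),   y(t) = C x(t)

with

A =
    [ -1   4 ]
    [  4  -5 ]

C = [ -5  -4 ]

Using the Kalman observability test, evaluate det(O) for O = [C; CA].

CA = [[-11, 0]]
Observability matrix O = [C; CA] = [[-5, -4], [-11, 0]]
det(O) = (-5)·0 - (-4)·(-11) = 0 - 44 = -44
Since det(O) ≠ 0, rank(O) = 2 and the system is completely observable.

-44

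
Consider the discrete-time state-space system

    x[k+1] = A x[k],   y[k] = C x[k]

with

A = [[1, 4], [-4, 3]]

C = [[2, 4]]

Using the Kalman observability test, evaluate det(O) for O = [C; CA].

96

CA = [[-14, 20]]
Observability matrix O = [C; CA] = [[2, 4], [-14, 20]]
det(O) = 2·20 - 4·(-14) = 40 - (-56) = 96
Since det(O) ≠ 0, rank(O) = 2 and the system is completely observable.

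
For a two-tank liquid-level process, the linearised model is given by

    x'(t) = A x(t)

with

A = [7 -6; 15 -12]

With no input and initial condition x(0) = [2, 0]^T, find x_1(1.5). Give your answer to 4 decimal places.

0.7958

det(sI - A) = s^2 - (tr A)s + det A, with tr A = 7 + (-12) = -5 and det A = 7·(-12) - (-6)·15 = -84 - (-90) = 6.
So p(s) = det(sI - A) = s^2 + 5s + 6.
Factor s^2 + 5s + 6: two numbers with sum -5 and product 6 are -2 and -3, so s^2 + 5s + 6 = (s + 2)(s + 3).
Hence p(s) = (s + 2) (s + 3), with roots -3, -2.
The eigenvalues -3, -2 are distinct and real, so A is diagonalisable and x(t) = e^{At} x(0) = V diag(e^{λ_i t}) V^{-1} x(0), where the columns of V are the eigenvectors.
λ = -3: A - (-3)I = [[10, -6], [15, -9]]. Row 1 gives 10·v1 + (-6)·v2 = 0, so take v_1 = [3, 5]^T.
λ = -2: A - (-2)I = [[9, -6], [15, -10]]. Row 1 gives 9·v1 + (-6)·v2 = 0, so take v_2 = [-2, -3]^T.
V = [v_1 v_2] = [[3, -2], [5, -3]] has det V = 1, so V^{-1} = adj(V)/det V = [[-3, 2], [-5, 3]].
Modal coordinates z(0) = V^{-1} x(0): (-3)·2 + 2·0 = -6; (-5)·2 + 3·0 = -10; so z(0) = [-6, -10]^T.
x_1(t) = Σ_i (v_i)_1 · z_i(0) · e^{λ_i t} (row 1 of V times the modal terms).
x_1(1.5) = 3·(-6)·e^{-3·1.5} + (-2)·(-10)·e^{-2·1.5} = (-18)·0.011109 + 20·0.049787 = 0.7958.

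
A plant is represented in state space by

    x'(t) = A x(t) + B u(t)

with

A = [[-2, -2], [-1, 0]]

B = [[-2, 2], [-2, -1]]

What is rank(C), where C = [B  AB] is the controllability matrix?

2

AB = [[8, -2], [2, -2]]
Controllability matrix C = [B  AB] = [[-2, 2, 8, -2], [-2, -1, 2, -2]]
Take the 2×2 submatrix of C formed by columns 1, 2: [[-2, 2], [-2, -1]]. Its determinant is (-2)·(-1) - 2·(-2) = 2 - (-4) = 6 ≠ 0.
So rank(C) ≥ 2; since C has 2 rows, rank(C) = 2.
rank(C) = 2 = n, so the pair (A, B) is completely controllable.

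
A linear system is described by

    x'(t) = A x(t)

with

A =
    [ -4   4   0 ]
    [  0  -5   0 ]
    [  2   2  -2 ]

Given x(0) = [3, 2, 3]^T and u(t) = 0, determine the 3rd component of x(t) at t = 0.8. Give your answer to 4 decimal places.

det(sI - A) = s^3 - (tr A)s^2 + (M11 + M22 + M33)s - det A, where Mii is the 2×2 principal minor of A obtained by deleting row i and column i.
tr A = (-4) + (-5) + (-2) = -11; M11 = (-5)·(-2) - 0·2 = 10 - 0 = 10; M22 = (-4)·(-2) - 0·2 = 8 - 0 = 8; M33 = (-4)·(-5) - 4·0 = 20 - 0 = 20; sum of minors = 38.
det A = (-4)·((-5)·(-2) - 0·2) - 4·(0·(-2) - 0·2) + 0·(0·2 - (-5)·2) = (-4)·10 - 4·0 + 0·10 = -40.
So p(s) = det(sI - A) = s^3 + 11s^2 + 38s + 40.
Rational-root test: any integer root divides 40. Testing small divisors, s = -2 works: p(-2) = -8 + 44 + (-76) + 40 = 0, so (s + 2) is a factor.
Dividing, p(s) = (s + 2)(s^2 + 9s + 20).
Factor s^2 + 9s + 20: two numbers with sum -9 and product 20 are -4 and -5, so s^2 + 9s + 20 = (s + 4)(s + 5).
Hence p(s) = (s + 2) (s + 4) (s + 5), with roots -5, -4, -2.
The eigenvalues -5, -4, -2 are distinct and real, so A is diagonalisable and x(t) = e^{At} x(0) = V diag(e^{λ_i t}) V^{-1} x(0), where the columns of V are the eigenvectors.
λ = -5: A - (-5)I = [[1, 4, 0], [0, 0, 0], [2, 2, 3]]. v must be orthogonal to every row; (row 1) × (row 3) = [12, -3, -6], so take v_1 = [-4, 1, 2]^T.
λ = -4: A - (-4)I = [[0, 4, 0], [0, -1, 0], [2, 2, 2]]. v must be orthogonal to every row; (row 1) × (row 3) = [8, 0, -8], so take v_2 = [1, 0, -1]^T.
λ = -2: A - (-2)I = [[-2, 4, 0], [0, -3, 0], [2, 2, 0]]. v must be orthogonal to every row; (row 1) × (row 2) = [0, 0, 6], so take v_3 = [0, 0, 1]^T.
V = [v_1 v_2 v_3] = [[-4, 1, 0], [1, 0, 0], [2, -1, 1]] has det V = -1, so V^{-1} = adj(V)/det V = [[0, 1, 0], [1, 4, 0], [1, 2, 1]].
Modal coordinates z(0) = V^{-1} x(0): 0·3 + 1·2 + 0·3 = 2; 1·3 + 4·2 + 0·3 = 11; 1·3 + 2·2 + 1·3 = 10; so z(0) = [2, 11, 10]^T.
x_3(t) = Σ_i (v_i)_3 · z_i(0) · e^{λ_i t} (row 3 of V times the modal terms).
x_3(0.8) = 2·2·e^{-5·0.8} + (-1)·11·e^{-4·0.8} + 1·10·e^{-2·0.8} = 4·0.01831564 + (-11)·0.04076220 + 10·0.20189652 = 1.6438.

1.6438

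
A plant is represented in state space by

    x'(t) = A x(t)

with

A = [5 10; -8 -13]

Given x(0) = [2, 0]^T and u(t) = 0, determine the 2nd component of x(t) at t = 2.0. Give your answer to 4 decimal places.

-0.0195

det(sI - A) = s^2 - (tr A)s + det A, with tr A = 5 + (-13) = -8 and det A = 5·(-13) - 10·(-8) = -65 - (-80) = 15.
So p(s) = det(sI - A) = s^2 + 8s + 15.
Factor s^2 + 8s + 15: two numbers with sum -8 and product 15 are -3 and -5, so s^2 + 8s + 15 = (s + 3)(s + 5).
Hence p(s) = (s + 3) (s + 5), with roots -5, -3.
The eigenvalues -5, -3 are distinct and real, so A is diagonalisable and x(t) = e^{At} x(0) = V diag(e^{λ_i t}) V^{-1} x(0), where the columns of V are the eigenvectors.
λ = -5: A - (-5)I = [[10, 10], [-8, -8]]. Row 1 gives 10·v1 + 10·v2 = 0, so take v_1 = [-1, 1]^T.
λ = -3: A - (-3)I = [[8, 10], [-8, -10]]. Row 1 gives 8·v1 + 10·v2 = 0, so take v_2 = [-5, 4]^T.
V = [v_1 v_2] = [[-1, -5], [1, 4]] has det V = 1, so V^{-1} = adj(V)/det V = [[4, 5], [-1, -1]].
Modal coordinates z(0) = V^{-1} x(0): 4·2 + 5·0 = 8; (-1)·2 + (-1)·0 = -2; so z(0) = [8, -2]^T.
x_2(t) = Σ_i (v_i)_2 · z_i(0) · e^{λ_i t} (row 2 of V times the modal terms).
x_2(2.0) = 1·8·e^{-5·2.0} + 4·(-2)·e^{-3·2.0} = 8·0.000045 + (-8)·0.002479 = -0.0195.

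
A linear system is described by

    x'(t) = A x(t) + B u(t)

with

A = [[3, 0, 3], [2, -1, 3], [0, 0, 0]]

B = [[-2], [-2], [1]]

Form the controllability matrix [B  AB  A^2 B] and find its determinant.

AB = [[-3], [1], [0]]
A^2B = [[-9], [-7], [0]]
Controllability matrix C = [B  AB  A^2B] = [[-2, -3, -9], [-2, 1, -7], [1, 0, 0]]
Expanding along the first row, det(C) = (-2)·(1·0 - (-7)·0) - (-3)·((-2)·0 - (-7)·1) + (-9)·((-2)·0 - 1·1) = (-2)·0 - (-3)·7 + (-9)·(-1) = 30
Since det(C) ≠ 0, rank(C) = 3 and the system is completely controllable.

30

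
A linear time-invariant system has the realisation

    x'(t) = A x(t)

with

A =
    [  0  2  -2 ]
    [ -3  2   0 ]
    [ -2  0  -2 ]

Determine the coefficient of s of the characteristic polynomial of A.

Expand det(sI - A) for the 3×3 matrix.
p(s) = s^3 - 2s + 20.
(Check: constant term = det(-A) = (-1)^3 det A = 20; coefficient of s^2 = -tr A = 0.)
The coefficient of s is -2.

-2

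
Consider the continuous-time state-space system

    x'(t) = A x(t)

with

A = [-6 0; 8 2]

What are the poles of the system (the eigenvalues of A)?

det(sI - A) = s^2 - (tr A)s + det A, with tr A = (-6) + 2 = -4 and det A = (-6)·2 - 0·8 = -12 - 0 = -12.
So p(s) = det(sI - A) = s^2 + 4s - 12.
Factor s^2 + 4s - 12: two numbers with sum -4 and product -12 are 2 and -6, so s^2 + 4s - 12 = (s - 2)(s + 6).
Hence p(s) = (s - 2) (s + 6), with roots -6, 2.
At least one eigenvalue has non-negative real part, so the system is not asymptotically stable.

-6, 2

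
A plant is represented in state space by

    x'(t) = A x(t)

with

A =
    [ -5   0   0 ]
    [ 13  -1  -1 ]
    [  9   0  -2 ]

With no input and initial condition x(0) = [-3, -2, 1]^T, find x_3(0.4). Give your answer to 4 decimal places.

det(sI - A) = s^3 - (tr A)s^2 + (M11 + M22 + M33)s - det A, where Mii is the 2×2 principal minor of A obtained by deleting row i and column i.
tr A = (-5) + (-1) + (-2) = -8; M11 = (-1)·(-2) - (-1)·0 = 2 - 0 = 2; M22 = (-5)·(-2) - 0·9 = 10 - 0 = 10; M33 = (-5)·(-1) - 0·13 = 5 - 0 = 5; sum of minors = 17.
det A = (-5)·((-1)·(-2) - (-1)·0) - 0·(13·(-2) - (-1)·9) + 0·(13·0 - (-1)·9) = (-5)·2 - 0·(-17) + 0·9 = -10.
So p(s) = det(sI - A) = s^3 + 8s^2 + 17s + 10.
Rational-root test: any integer root divides 10. Testing small divisors, s = -1 works: p(-1) = -1 + 8 + (-17) + 10 = 0, so (s + 1) is a factor.
Dividing, p(s) = (s + 1)(s^2 + 7s + 10).
Factor s^2 + 7s + 10: two numbers with sum -7 and product 10 are -2 and -5, so s^2 + 7s + 10 = (s + 2)(s + 5).
Hence p(s) = (s + 1) (s + 2) (s + 5), with roots -5, -2, -1.
The eigenvalues -5, -2, -1 are distinct and real, so A is diagonalisable and x(t) = e^{At} x(0) = V diag(e^{λ_i t}) V^{-1} x(0), where the columns of V are the eigenvectors.
λ = -5: A - (-5)I = [[0, 0, 0], [13, 4, -1], [9, 0, 3]]. v must be orthogonal to every row; (row 2) × (row 3) = [12, -48, -36], so take v_1 = [1, -4, -3]^T.
λ = -2: A - (-2)I = [[-3, 0, 0], [13, 1, -1], [9, 0, 0]]. v must be orthogonal to every row; (row 1) × (row 2) = [0, -3, -3], so take v_2 = [0, -1, -1]^T.
λ = -1: A - (-1)I = [[-4, 0, 0], [13, 0, -1], [9, 0, -1]]. v must be orthogonal to every row; (row 1) × (row 2) = [0, -4, 0], so take v_3 = [0, 1, 0]^T.
V = [v_1 v_2 v_3] = [[1, 0, 0], [-4, -1, 1], [-3, -1, 0]] has det V = 1, so V^{-1} = adj(V)/det V = [[1, 0, 0], [-3, 0, -1], [1, 1, -1]].
Modal coordinates z(0) = V^{-1} x(0): 1·(-3) + 0·(-2) + 0·1 = -3; (-3)·(-3) + 0·(-2) + (-1)·1 = 8; 1·(-3) + 1·(-2) + (-1)·1 = -6; so z(0) = [-3, 8, -6]^T.
x_3(t) = Σ_i (v_i)_3 · z_i(0) · e^{λ_i t} (row 3 of V times the modal terms).
x_3(0.4) = (-3)·(-3)·e^{-5·0.4} + (-1)·8·e^{-2·0.4} + 0·(-6)·e^{-1·0.4} = 9·0.135335 + (-8)·0.449329 + 0·0.670320 = -2.3766.

-2.3766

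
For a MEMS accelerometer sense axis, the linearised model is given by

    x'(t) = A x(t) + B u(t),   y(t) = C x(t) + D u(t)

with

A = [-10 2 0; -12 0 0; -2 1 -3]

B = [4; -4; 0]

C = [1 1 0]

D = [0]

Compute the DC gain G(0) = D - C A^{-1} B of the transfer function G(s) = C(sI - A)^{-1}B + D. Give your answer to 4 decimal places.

G(0) = C(-A)^{-1}B + D = -C A^{-1} B + D.
det A = -72, so A^{-1} = (1/-72)·adj(A) = [[0, -1/12, 0], [1/2, -5/12, 0], [1/6, -1/12, -1/3]]
A^{-1} B = [1/3, 11/3, 1]^T
C A^{-1} B = 4
G(0) = D - C A^{-1} B = 0 - (4) = -4

-4.0000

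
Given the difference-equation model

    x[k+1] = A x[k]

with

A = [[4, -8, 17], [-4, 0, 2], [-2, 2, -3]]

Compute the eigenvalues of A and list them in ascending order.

-4, 2, 3

det(zI - A) = z^3 - (tr A)z^2 + (M11 + M22 + M33)z - det A, where Mii is the 2×2 principal minor of A obtained by deleting row i and column i.
tr A = 4 + 0 + (-3) = 1; M11 = 0·(-3) - 2·2 = 0 - 4 = -4; M22 = 4·(-3) - 17·(-2) = -12 - (-34) = 22; M33 = 4·0 - (-8)·(-4) = 0 - 32 = -32; sum of minors = -14.
det A = 4·(0·(-3) - 2·2) - (-8)·((-4)·(-3) - 2·(-2)) + 17·((-4)·2 - 0·(-2)) = 4·(-4) - (-8)·16 + 17·(-8) = -24.
So p(z) = det(zI - A) = z^3 - z^2 - 14z + 24.
Rational-root test: any integer root divides 24. Testing small divisors, z = 2 works: p(2) = 8 + (-4) + (-28) + 24 = 0, so (z - 2) is a factor.
Dividing, p(z) = (z - 2)(z^2 + z - 12).
Factor z^2 + z - 12: two numbers with sum -1 and product -12 are 3 and -4, so z^2 + z - 12 = (z - 3)(z + 4).
Hence p(z) = (z - 3) (z - 2) (z + 4), with roots -4, 2, 3.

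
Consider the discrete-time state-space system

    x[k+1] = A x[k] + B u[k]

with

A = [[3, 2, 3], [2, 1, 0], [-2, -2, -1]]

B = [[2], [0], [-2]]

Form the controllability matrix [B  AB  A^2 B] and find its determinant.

AB = [[0], [4], [-2]]
A^2B = [[2], [4], [-6]]
Controllability matrix C = [B  AB  A^2B] = [[2, 0, 2], [0, 4, 4], [-2, -2, -6]]
Expanding along the first row, det(C) = 2·(4·(-6) - 4·(-2)) - 0·(0·(-6) - 4·(-2)) + 2·(0·(-2) - 4·(-2)) = 2·(-16) - 0·8 + 2·8 = -16
Since det(C) ≠ 0, rank(C) = 3 and the system is completely controllable.

-16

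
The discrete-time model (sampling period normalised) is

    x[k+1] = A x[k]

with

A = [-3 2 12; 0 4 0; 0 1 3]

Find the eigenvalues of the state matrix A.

-3, 3, 4

det(zI - A) = z^3 - (tr A)z^2 + (M11 + M22 + M33)z - det A, where Mii is the 2×2 principal minor of A obtained by deleting row i and column i.
tr A = (-3) + 4 + 3 = 4; M11 = 4·3 - 0·1 = 12 - 0 = 12; M22 = (-3)·3 - 12·0 = -9 - 0 = -9; M33 = (-3)·4 - 2·0 = -12 - 0 = -12; sum of minors = -9.
det A = (-3)·(4·3 - 0·1) - 2·(0·3 - 0·0) + 12·(0·1 - 4·0) = (-3)·12 - 2·0 + 12·0 = -36.
So p(z) = det(zI - A) = z^3 - 4z^2 - 9z + 36.
Rational-root test: any integer root divides 36. Testing small divisors, z = -3 works: p(-3) = -27 + (-36) + 27 + 36 = 0, so (z + 3) is a factor.
Dividing, p(z) = (z + 3)(z^2 - 7z + 12).
Factor z^2 - 7z + 12: two numbers with sum 7 and product 12 are 4 and 3, so z^2 - 7z + 12 = (z - 4)(z - 3).
Hence p(z) = (z - 4) (z - 3) (z + 3), with roots -3, 3, 4.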